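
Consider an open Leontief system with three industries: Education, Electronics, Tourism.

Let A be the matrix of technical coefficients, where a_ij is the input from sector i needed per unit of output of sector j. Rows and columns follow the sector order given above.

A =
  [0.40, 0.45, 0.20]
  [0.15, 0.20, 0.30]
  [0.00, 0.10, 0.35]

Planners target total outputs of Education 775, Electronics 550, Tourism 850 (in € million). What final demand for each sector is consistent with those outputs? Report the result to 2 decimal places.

d_1 = 47.50, d_2 = 68.75, d_3 = 497.50

I − A =
  [   0.60    -0.45    -0.20]
  [  -0.15     0.80    -0.30]
  [   0.00    -0.10     0.65]
d = (I − A) x:
  d_1 = (+0.60)·775 + (-0.45)·550 + (-0.20)·850 = 47.50
  d_2 = (-0.15)·775 + (+0.80)·550 + (-0.30)·850 = 68.75
  d_3 = (+0.00)·775 + (-0.10)·550 + (+0.65)·850 = 497.50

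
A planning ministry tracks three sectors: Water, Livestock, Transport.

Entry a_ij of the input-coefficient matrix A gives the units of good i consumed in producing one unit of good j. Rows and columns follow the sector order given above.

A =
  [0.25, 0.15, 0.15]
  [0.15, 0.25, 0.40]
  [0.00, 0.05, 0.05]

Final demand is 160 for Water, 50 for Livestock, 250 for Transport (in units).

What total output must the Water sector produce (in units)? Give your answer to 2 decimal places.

x_1 = 324.88

I − A =
  [   0.75    -0.15    -0.15]
  [  -0.15     0.75    -0.40]
  [   0.00    -0.05     0.95]
Cofactors of I−A, C_ij = (−1)^(i+j)·(minor ij) (rows/columns in the sector order above):
  C_11 = (0.75)(0.95) − (-0.40)(-0.05) = 0.6925
  C_12 = −[(-0.15)(0.95) − (-0.40)(0.00)] = 0.1425
  C_13 = (-0.15)(-0.05) − (0.75)(0.00) = 0.0075
  C_21 = −[(-0.15)(0.95) − (-0.15)(-0.05)] = 0.1500
  C_22 = (0.75)(0.95) − (-0.15)(0.00) = 0.7125
  C_23 = −[(0.75)(-0.05) − (-0.15)(0.00)] = 0.0375
  C_31 = (-0.15)(-0.40) − (-0.15)(0.75) = 0.1725
  C_32 = −[(0.75)(-0.40) − (-0.15)(-0.15)] = 0.3225
  C_33 = (0.75)(0.75) − (-0.15)(-0.15) = 0.5400
det(I−A) = Σ_j (I−A)_1j·C_1j = (0.75)(0.6925) + (-0.15)(0.1425) + (-0.15)(0.0075) = 0.496875
adj(I−A) = Cᵀ =
  [ 0.6925   0.1500   0.1725]
  [ 0.1425   0.7125   0.3225]
  [ 0.0075   0.0375   0.5400]
(I − A)⁻¹ = adj(I−A) / det(I−A) ≈
  [   1.3937     0.3019     0.3472]
  [   0.2868     1.4340     0.6491]
  [   0.0151     0.0755     1.0868]
x = (I − A)⁻¹ d = adj(I−A)·d / det(I−A), with det(I−A) = 0.496875:
  x_1 = (0.6925·160 + 0.1500·50 + 0.1725·250) / 0.496875 = 161.425 / 0.496875 ≈ 324.88
  x_2 = (0.1425·160 + 0.7125·50 + 0.3225·250) / 0.496875 = 139.05 / 0.496875 ≈ 279.85
  x_3 = (0.0075·160 + 0.0375·50 + 0.5400·250) / 0.496875 = 138.075 / 0.496875 ≈ 277.89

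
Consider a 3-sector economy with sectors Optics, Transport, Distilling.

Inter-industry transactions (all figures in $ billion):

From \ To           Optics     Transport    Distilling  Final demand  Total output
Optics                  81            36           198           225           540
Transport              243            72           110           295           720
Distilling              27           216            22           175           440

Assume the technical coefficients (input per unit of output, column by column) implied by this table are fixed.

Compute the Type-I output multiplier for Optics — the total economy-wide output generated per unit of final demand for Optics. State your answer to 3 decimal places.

m_O = 2.500

Technical coefficients a_ij = z_ij / X_j:
  a_OO = 81/540 = 0.15, a_TO = 243/540 = 0.45, a_DO = 27/540 = 0.05
  a_OT = 36/720 = 0.05, a_TT = 72/720 = 0.10, a_DT = 216/720 = 0.30
  a_OD = 198/440 = 0.45, a_TD = 110/440 = 0.25, a_DD = 22/440 = 0.05
I − A =
  [   0.85    -0.05    -0.45]
  [  -0.45     0.90    -0.25]
  [  -0.05    -0.30     0.95]
Cofactors of I−A, C_ij = (−1)^(i+j)·(minor ij) (rows/columns in the sector order above):
  C_11 = (0.90)(0.95) − (-0.25)(-0.30) = 0.7800
  C_12 = −[(-0.45)(0.95) − (-0.25)(-0.05)] = 0.4400
  C_13 = (-0.45)(-0.30) − (0.90)(-0.05) = 0.1800
  C_21 = −[(-0.05)(0.95) − (-0.45)(-0.30)] = 0.1825
  C_22 = (0.85)(0.95) − (-0.45)(-0.05) = 0.7850
  C_23 = −[(0.85)(-0.30) − (-0.05)(-0.05)] = 0.2575
  C_31 = (-0.05)(-0.25) − (-0.45)(0.90) = 0.4175
  C_32 = −[(0.85)(-0.25) − (-0.45)(-0.45)] = 0.4150
  C_33 = (0.85)(0.90) − (-0.05)(-0.45) = 0.7425
det(I−A) = Σ_j (I−A)_1j·C_1j = (0.85)(0.7800) + (-0.05)(0.4400) + (-0.45)(0.1800) = 0.5600
adj(I−A) = Cᵀ =
  [ 0.7800   0.1825   0.4175]
  [ 0.4400   0.7850   0.4150]
  [ 0.1800   0.2575   0.7425]
(I − A)⁻¹ = adj(I−A) / det(I−A) ≈
  [   1.3929     0.3259     0.7455]
  [   0.7857     1.4018     0.7411]
  [   0.3214     0.4598     1.3259]
The output multiplier for sector j is the column-j sum of the Leontief inverse (I − A)⁻¹ = adj(I−A) / det(I−A).
Column O of adj(I−A): (0.7800, 0.4400, 0.1800); det(I−A) = 0.5600.
m_O = (0.7800 + 0.4400 + 0.1800) / 0.5600 = 1.40 / 0.5600 = 2.500.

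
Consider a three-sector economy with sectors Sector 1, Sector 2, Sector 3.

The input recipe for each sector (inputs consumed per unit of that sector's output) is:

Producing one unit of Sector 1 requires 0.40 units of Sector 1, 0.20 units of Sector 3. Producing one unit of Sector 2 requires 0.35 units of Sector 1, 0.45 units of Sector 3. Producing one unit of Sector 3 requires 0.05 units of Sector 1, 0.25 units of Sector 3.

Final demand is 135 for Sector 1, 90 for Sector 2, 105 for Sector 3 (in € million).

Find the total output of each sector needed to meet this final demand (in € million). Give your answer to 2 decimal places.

I − A =
  [   0.60    -0.35    -0.05]
  [   0.00     1.00     0.00]
  [  -0.20    -0.45     0.75]
Cofactors of I−A, C_ij = (−1)^(i+j)·(minor ij) (rows/columns in the sector order above):
  C_11 = (1.00)(0.75) − (0.00)(-0.45) = 0.7500
  C_12 = −[(0.00)(0.75) − (0.00)(-0.20)] = 0.0000
  C_13 = (0.00)(-0.45) − (1.00)(-0.20) = 0.2000
  C_21 = −[(-0.35)(0.75) − (-0.05)(-0.45)] = 0.2850
  C_22 = (0.60)(0.75) − (-0.05)(-0.20) = 0.4400
  C_23 = −[(0.60)(-0.45) − (-0.35)(-0.20)] = 0.3400
  C_31 = (-0.35)(0.00) − (-0.05)(1.00) = 0.0500
  C_32 = −[(0.60)(0.00) − (-0.05)(0.00)] = 0.0000
  C_33 = (0.60)(1.00) − (-0.35)(0.00) = 0.6000
det(I−A) = Σ_j (I−A)_1j·C_1j = (0.60)(0.7500) + (-0.35)(0.0000) + (-0.05)(0.2000) = 0.4400
adj(I−A) = Cᵀ =
  [ 0.7500   0.2850   0.0500]
  [ 0.0000   0.4400   0.0000]
  [ 0.2000   0.3400   0.6000]
(I − A)⁻¹ = adj(I−A) / det(I−A) ≈
  [   1.7045     0.6477     0.1136]
  [   0.0000     1.0000     0.0000]
  [   0.4545     0.7727     1.3636]
x = (I − A)⁻¹ d = adj(I−A)·d / det(I−A), with det(I−A) = 0.4400:
  x_1 = (0.7500·135 + 0.2850·90 + 0.0500·105) / 0.4400 = 132.15 / 0.4400 ≈ 300.34
  x_2 = (0.0000·135 + 0.4400·90 + 0.0000·105) / 0.4400 = 39.60 / 0.4400 = 90.00
  x_3 = (0.2000·135 + 0.3400·90 + 0.6000·105) / 0.4400 = 120.60 / 0.4400 ≈ 274.09

x_1 = 300.34, x_2 = 90.00, x_3 = 274.09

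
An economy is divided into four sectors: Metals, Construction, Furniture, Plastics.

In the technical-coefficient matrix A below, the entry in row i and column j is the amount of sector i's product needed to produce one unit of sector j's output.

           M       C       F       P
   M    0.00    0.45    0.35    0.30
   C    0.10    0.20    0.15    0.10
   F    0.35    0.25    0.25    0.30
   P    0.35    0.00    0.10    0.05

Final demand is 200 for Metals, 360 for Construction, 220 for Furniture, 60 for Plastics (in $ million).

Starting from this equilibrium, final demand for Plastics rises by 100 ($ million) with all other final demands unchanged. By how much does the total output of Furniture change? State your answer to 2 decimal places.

I − A =
  [   1.00    -0.45    -0.35    -0.30]
  [  -0.10     0.80    -0.15    -0.10]
  [  -0.35    -0.25     0.75    -0.30]
  [  -0.35     0.00    -0.10     0.95]
Compute the cofactors C_ij = (−1)^(i+j)·(3×3 minor ij) of I−A; the adjugate is their transpose:
adj(I−A) = Cᵀ =
  [ 0.507875   0.397750   0.358625   0.315500]
  [ 0.163625   0.440125   0.185250   0.156500]
  [ 0.382500   0.408125   0.617500   0.358750]
  [ 0.227375   0.189500   0.197125   0.398375]
det(I−A) = Σ_j (I−A)_1j·C_1j = (1.00)(0.507875) + (-0.45)(0.163625) + (-0.35)(0.382500) + (-0.30)(0.227375) = 0.23215625
(I − A)⁻¹ = adj(I−A) / det(I−A) ≈
  [   2.1876     1.7133     1.5448     1.3590]
  [   0.7048     1.8958     0.7980     0.6741]
  [   1.6476     1.7580     2.6598     1.5453]
  [   0.9794     0.8163     0.8491     1.7160]
Δx = (I − A)⁻¹ Δd with Δd having +100 in the Plastics component and 0 elsewhere.
So Δx_F = L_FP · (+100), where L_FP = adj(I−A)_FP / det(I−A) = 0.358750 / 0.23215625.
Δx_F = 0.358750 × (+100) / 0.23215625 = 35.875 / 0.23215625 ≈ 154.53.

Δx_F = 154.53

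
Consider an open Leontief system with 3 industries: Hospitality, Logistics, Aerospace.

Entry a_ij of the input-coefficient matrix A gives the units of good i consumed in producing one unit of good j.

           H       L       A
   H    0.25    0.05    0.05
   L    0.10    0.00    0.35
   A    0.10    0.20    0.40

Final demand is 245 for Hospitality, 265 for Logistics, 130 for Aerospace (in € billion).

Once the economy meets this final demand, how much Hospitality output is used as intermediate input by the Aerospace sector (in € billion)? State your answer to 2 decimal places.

I − A =
  [   0.75    -0.05    -0.05]
  [  -0.10     1.00    -0.35]
  [  -0.10    -0.20     0.60]
Cofactors of I−A, C_ij = (−1)^(i+j)·(minor ij) (rows/columns in the sector order above):
  C_11 = (1.00)(0.60) − (-0.35)(-0.20) = 0.5300
  C_12 = −[(-0.10)(0.60) − (-0.35)(-0.10)] = 0.0950
  C_13 = (-0.10)(-0.20) − (1.00)(-0.10) = 0.1200
  C_21 = −[(-0.05)(0.60) − (-0.05)(-0.20)] = 0.0400
  C_22 = (0.75)(0.60) − (-0.05)(-0.10) = 0.4450
  C_23 = −[(0.75)(-0.20) − (-0.05)(-0.10)] = 0.1550
  C_31 = (-0.05)(-0.35) − (-0.05)(1.00) = 0.0675
  C_32 = −[(0.75)(-0.35) − (-0.05)(-0.10)] = 0.2675
  C_33 = (0.75)(1.00) − (-0.05)(-0.10) = 0.7450
det(I−A) = Σ_j (I−A)_1j·C_1j = (0.75)(0.5300) + (-0.05)(0.0950) + (-0.05)(0.1200) = 0.38675
adj(I−A) = Cᵀ =
  [ 0.5300   0.0400   0.0675]
  [ 0.0950   0.4450   0.2675]
  [ 0.1200   0.1550   0.7450]
(I − A)⁻¹ = adj(I−A) / det(I−A) ≈
  [   1.3704     0.1034     0.1745]
  [   0.2456     1.1506     0.6917]
  [   0.3103     0.4008     1.9263]
First solve x = (I − A)⁻¹ d = adj(I−A)·d / det(I−A); in particular x_A = (0.1200·245 + 0.1550·265 + 0.7450·130) / 0.38675 = 167.325 / 0.38675 ≈ 432.6438.
Intermediate flow from H to A: z_HA = a_HA · x_A = 0.05 × 167.325 / 0.38675 = 8.36625 / 0.38675 ≈ 21.63.

z_HA = 21.63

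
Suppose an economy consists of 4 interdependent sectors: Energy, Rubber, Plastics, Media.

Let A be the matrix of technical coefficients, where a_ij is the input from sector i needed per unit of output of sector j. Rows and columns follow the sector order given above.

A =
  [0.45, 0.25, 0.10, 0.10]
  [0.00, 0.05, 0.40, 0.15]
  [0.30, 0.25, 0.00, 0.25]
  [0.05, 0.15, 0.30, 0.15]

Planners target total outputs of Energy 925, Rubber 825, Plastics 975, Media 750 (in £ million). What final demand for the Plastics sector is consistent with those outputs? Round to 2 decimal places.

I − A =
  [   0.55    -0.25    -0.10    -0.10]
  [   0.00     0.95    -0.40    -0.15]
  [  -0.30    -0.25     1.00    -0.25]
  [  -0.05    -0.15    -0.30     0.85]
d = (I − A) x:
  d_1 = (+0.55)·925 + (-0.25)·825 + (-0.10)·975 + (-0.10)·750 = 130.00
  d_2 = (+0.00)·925 + (+0.95)·825 + (-0.40)·975 + (-0.15)·750 = 281.25
  d_3 = (-0.30)·925 + (-0.25)·825 + (+1.00)·975 + (-0.25)·750 = 303.75
  d_4 = (-0.05)·925 + (-0.15)·825 + (-0.30)·975 + (+0.85)·750 = 175.00

d_3 = 303.75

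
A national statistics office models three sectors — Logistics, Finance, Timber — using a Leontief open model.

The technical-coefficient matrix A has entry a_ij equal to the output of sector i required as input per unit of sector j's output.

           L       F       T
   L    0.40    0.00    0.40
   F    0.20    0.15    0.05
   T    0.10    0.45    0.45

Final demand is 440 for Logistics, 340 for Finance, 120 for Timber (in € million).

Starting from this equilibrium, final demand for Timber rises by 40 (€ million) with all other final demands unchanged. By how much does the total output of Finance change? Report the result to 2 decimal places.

I − A =
  [   0.60     0.00    -0.40]
  [  -0.20     0.85    -0.05]
  [  -0.10    -0.45     0.55]
Cofactors of I−A, C_ij = (−1)^(i+j)·(minor ij) (rows/columns in the sector order above):
  C_11 = (0.85)(0.55) − (-0.05)(-0.45) = 0.4450
  C_12 = −[(-0.20)(0.55) − (-0.05)(-0.10)] = 0.1150
  C_13 = (-0.20)(-0.45) − (0.85)(-0.10) = 0.1750
  C_21 = −[(0.00)(0.55) − (-0.40)(-0.45)] = 0.1800
  C_22 = (0.60)(0.55) − (-0.40)(-0.10) = 0.2900
  C_23 = −[(0.60)(-0.45) − (0.00)(-0.10)] = 0.2700
  C_31 = (0.00)(-0.05) − (-0.40)(0.85) = 0.3400
  C_32 = −[(0.60)(-0.05) − (-0.40)(-0.20)] = 0.1100
  C_33 = (0.60)(0.85) − (0.00)(-0.20) = 0.5100
det(I−A) = Σ_j (I−A)_1j·C_1j = (0.60)(0.4450) + (0.00)(0.1150) + (-0.40)(0.1750) = 0.1970
adj(I−A) = Cᵀ =
  [ 0.4450   0.1800   0.3400]
  [ 0.1150   0.2900   0.1100]
  [ 0.1750   0.2700   0.5100]
(I − A)⁻¹ = adj(I−A) / det(I−A) ≈
  [   2.2589     0.9137     1.7259]
  [   0.5838     1.4721     0.5584]
  [   0.8883     1.3706     2.5888]
Δx = (I − A)⁻¹ Δd with Δd having +40 in the Timber component and 0 elsewhere.
So Δx_F = L_FT · (+40), where L_FT = adj(I−A)_FT / det(I−A) = 0.1100 / 0.1970.
Δx_F = 0.1100 × (+40) / 0.1970 = 4.40 / 0.1970 ≈ 22.34.

Δx_F = 22.34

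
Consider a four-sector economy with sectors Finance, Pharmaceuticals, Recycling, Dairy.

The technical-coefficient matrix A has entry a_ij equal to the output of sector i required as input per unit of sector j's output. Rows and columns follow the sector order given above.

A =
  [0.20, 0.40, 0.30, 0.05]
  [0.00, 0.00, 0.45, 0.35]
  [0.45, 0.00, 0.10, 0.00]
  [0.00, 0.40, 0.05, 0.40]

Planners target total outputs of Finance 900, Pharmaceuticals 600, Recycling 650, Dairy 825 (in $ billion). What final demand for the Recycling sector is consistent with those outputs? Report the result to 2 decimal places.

I − A =
  [   0.80    -0.40    -0.30    -0.05]
  [   0.00     1.00    -0.45    -0.35]
  [  -0.45     0.00     0.90     0.00]
  [   0.00    -0.40    -0.05     0.60]
d = (I − A) x:
  d_F = (+0.80)·900 + (-0.40)·600 + (-0.30)·650 + (-0.05)·825 = 243.75
  d_P = (+0.00)·900 + (+1.00)·600 + (-0.45)·650 + (-0.35)·825 = 18.75
  d_R = (-0.45)·900 + (+0.00)·600 + (+0.90)·650 + (+0.00)·825 = 180.00
  d_D = (+0.00)·900 + (-0.40)·600 + (-0.05)·650 + (+0.60)·825 = 222.50

d_R = 180.00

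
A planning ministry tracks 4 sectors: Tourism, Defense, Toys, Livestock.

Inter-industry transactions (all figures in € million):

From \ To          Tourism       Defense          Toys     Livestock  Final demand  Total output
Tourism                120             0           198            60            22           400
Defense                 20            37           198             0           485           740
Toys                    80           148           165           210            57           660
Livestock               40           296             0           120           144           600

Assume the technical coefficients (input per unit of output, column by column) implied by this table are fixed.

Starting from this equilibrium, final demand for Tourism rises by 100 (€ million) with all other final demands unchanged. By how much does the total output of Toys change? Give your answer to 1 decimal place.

Technical coefficients a_ij = z_ij / X_j:
  a_11 = 120/400 = 0.30, a_21 = 20/400 = 0.05, a_31 = 80/400 = 0.20, a_41 = 40/400 = 0.10
  a_12 = 0/740 = 0.00, a_22 = 37/740 = 0.05, a_32 = 148/740 = 0.20, a_42 = 296/740 = 0.40
  a_13 = 198/660 = 0.30, a_23 = 198/660 = 0.30, a_33 = 165/660 = 0.25, a_43 = 0/660 = 0.00
  a_14 = 60/600 = 0.10, a_24 = 0/600 = 0.00, a_34 = 210/600 = 0.35, a_44 = 120/600 = 0.20
I − A =
  [   0.70     0.00    -0.30    -0.10]
  [  -0.05     0.95    -0.30     0.00]
  [  -0.20    -0.20     0.75    -0.35]
  [  -0.10    -0.40     0.00     0.80]
Compute the cofactors C_ij = (−1)^(i+j)·(3×3 minor ij) of I−A; the adjugate is their transpose:
adj(I−A) = Cᵀ =
  [ 0.48000   0.12000   0.24000   0.16500]
  [ 0.08850   0.35400   0.17700   0.08850]
  [ 0.20025   0.21600   0.52050   0.25275]
  [ 0.10425   0.19200   0.11850   0.39675]
det(I−A) = Σ_j (I−A)_1j·C_1j = (0.70)(0.48000) + (0.00)(0.08850) + (-0.30)(0.20025) + (-0.10)(0.10425) = 0.2655
(I − A)⁻¹ = adj(I−A) / det(I−A) ≈
  [   1.8079     0.4520     0.9040     0.6215]
  [   0.3333     1.3333     0.6667     0.3333]
  [   0.7542     0.8136     1.9605     0.9520]
  [   0.3927     0.7232     0.4463     1.4944]
Δx = (I − A)⁻¹ Δd with Δd having +100 in the Tourism component and 0 elsewhere.
So Δx_3 = L_31 · (+100), where L_31 = adj(I−A)_31 / det(I−A) = 0.20025 / 0.2655.
Δx_3 = 0.20025 × (+100) / 0.2655 = 20.025 / 0.2655 ≈ 75.4.

Δx_3 = 75.4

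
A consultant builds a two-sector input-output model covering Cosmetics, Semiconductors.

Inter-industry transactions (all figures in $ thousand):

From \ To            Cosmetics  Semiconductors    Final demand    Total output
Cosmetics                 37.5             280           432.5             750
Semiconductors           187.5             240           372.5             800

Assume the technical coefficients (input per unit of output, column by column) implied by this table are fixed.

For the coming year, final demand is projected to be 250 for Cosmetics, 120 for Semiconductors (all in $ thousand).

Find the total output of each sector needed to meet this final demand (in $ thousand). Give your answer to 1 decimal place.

Technical coefficients a_ij = z_ij / X_j:
  a_CC = 37.5/750 = 0.05, a_SC = 187.5/750 = 0.25
  a_CS = 280/800 = 0.35, a_SS = 240/800 = 0.30
I − A =
  [   0.95    -0.35]
  [  -0.25     0.70]
det(I−A) = (0.95)(0.70) − (-0.35)(-0.25) = 0.5775
adj(I−A) = [[0.70, 0.35], [0.25, 0.95]]
(I − A)⁻¹ = adj(I−A) / det(I−A) ≈
  [   1.2121     0.6061]
  [   0.4329     1.6450]
x = (I − A)⁻¹ d = adj(I−A)·d / det(I−A), with det(I−A) = 0.5775:
  x_C = (0.70·250 + 0.35·120) / 0.5775 = 217.00 / 0.5775 ≈ 375.8
  x_S = (0.25·250 + 0.95·120) / 0.5775 = 176.50 / 0.5775 ≈ 305.6

x_C = 375.8, x_S = 305.6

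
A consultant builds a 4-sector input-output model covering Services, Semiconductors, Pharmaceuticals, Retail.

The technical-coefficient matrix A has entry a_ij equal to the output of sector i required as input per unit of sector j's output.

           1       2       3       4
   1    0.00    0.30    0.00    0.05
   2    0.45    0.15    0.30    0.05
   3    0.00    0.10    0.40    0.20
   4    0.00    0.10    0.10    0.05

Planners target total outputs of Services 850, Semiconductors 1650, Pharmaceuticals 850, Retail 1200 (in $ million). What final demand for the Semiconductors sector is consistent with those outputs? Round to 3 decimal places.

I − A =
  [   1.00    -0.30     0.00    -0.05]
  [  -0.45     0.85    -0.30    -0.05]
  [   0.00    -0.10     0.60    -0.20]
  [   0.00    -0.10    -0.10     0.95]
d = (I − A) x:
  d_1 = (+1.00)·850 + (-0.30)·1650 + (+0.00)·850 + (-0.05)·1200 = 295.000
  d_2 = (-0.45)·850 + (+0.85)·1650 + (-0.30)·850 + (-0.05)·1200 = 705.000
  d_3 = (+0.00)·850 + (-0.10)·1650 + (+0.60)·850 + (-0.20)·1200 = 105.000
  d_4 = (+0.00)·850 + (-0.10)·1650 + (-0.10)·850 + (+0.95)·1200 = 890.000

d_2 = 705.000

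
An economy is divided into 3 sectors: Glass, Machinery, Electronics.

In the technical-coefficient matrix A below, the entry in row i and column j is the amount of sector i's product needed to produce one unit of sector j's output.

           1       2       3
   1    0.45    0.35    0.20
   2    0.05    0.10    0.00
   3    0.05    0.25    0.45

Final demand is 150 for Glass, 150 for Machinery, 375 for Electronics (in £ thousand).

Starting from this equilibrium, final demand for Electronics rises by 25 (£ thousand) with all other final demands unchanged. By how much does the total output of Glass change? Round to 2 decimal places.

Δx_1 = 17.92

I − A =
  [   0.55    -0.35    -0.20]
  [  -0.05     0.90     0.00]
  [  -0.05    -0.25     0.55]
Cofactors of I−A, C_ij = (−1)^(i+j)·(minor ij) (rows/columns in the sector order above):
  C_11 = (0.90)(0.55) − (0.00)(-0.25) = 0.4950
  C_12 = −[(-0.05)(0.55) − (0.00)(-0.05)] = 0.0275
  C_13 = (-0.05)(-0.25) − (0.90)(-0.05) = 0.0575
  C_21 = −[(-0.35)(0.55) − (-0.20)(-0.25)] = 0.2425
  C_22 = (0.55)(0.55) − (-0.20)(-0.05) = 0.2925
  C_23 = −[(0.55)(-0.25) − (-0.35)(-0.05)] = 0.1550
  C_31 = (-0.35)(0.00) − (-0.20)(0.90) = 0.1800
  C_32 = −[(0.55)(0.00) − (-0.20)(-0.05)] = 0.0100
  C_33 = (0.55)(0.90) − (-0.35)(-0.05) = 0.4775
det(I−A) = Σ_j (I−A)_1j·C_1j = (0.55)(0.4950) + (-0.35)(0.0275) + (-0.20)(0.0575) = 0.251125
adj(I−A) = Cᵀ =
  [ 0.4950   0.2425   0.1800]
  [ 0.0275   0.2925   0.0100]
  [ 0.0575   0.1550   0.4775]
(I − A)⁻¹ = adj(I−A) / det(I−A) ≈
  [   1.9711     0.9657     0.7168]
  [   0.1095     1.1648     0.0398]
  [   0.2290     0.6172     1.9014]
Δx = (I − A)⁻¹ Δd with Δd having +25 in the Electronics component and 0 elsewhere.
So Δx_1 = L_13 · (+25), where L_13 = adj(I−A)_13 / det(I−A) = 0.1800 / 0.251125.
Δx_1 = 0.1800 × (+25) / 0.251125 = 4.50 / 0.251125 ≈ 17.92.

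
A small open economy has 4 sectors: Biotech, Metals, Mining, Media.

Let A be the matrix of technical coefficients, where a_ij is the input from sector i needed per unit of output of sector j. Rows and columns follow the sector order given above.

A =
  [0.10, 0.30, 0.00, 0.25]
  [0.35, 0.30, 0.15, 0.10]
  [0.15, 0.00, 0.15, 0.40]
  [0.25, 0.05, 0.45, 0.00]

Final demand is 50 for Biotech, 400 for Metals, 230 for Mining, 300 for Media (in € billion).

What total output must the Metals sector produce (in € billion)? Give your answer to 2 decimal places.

I − A =
  [   0.90    -0.30     0.00    -0.25]
  [  -0.35     0.70    -0.15    -0.10]
  [  -0.15     0.00     0.85    -0.40]
  [  -0.25    -0.05    -0.45     1.00]
Compute the cofactors C_ij = (−1)^(i+j)·(3×3 minor ij) of I−A; the adjugate is their transpose:
adj(I−A) = Cᵀ =
  [ 0.461750   0.211625   0.139125   0.192250]
  [ 0.300000   0.533000   0.205500   0.210500]
  [ 0.181250   0.094875   0.464875   0.240750]
  [ 0.212000   0.122250   0.254250   0.439500]
det(I−A) = Σ_j (I−A)_1j·C_1j = (0.90)(0.461750) + (-0.30)(0.300000) + (0.00)(0.181250) + (-0.25)(0.212000) = 0.272575
(I − A)⁻¹ = adj(I−A) / det(I−A) ≈
  [   1.6940     0.7764     0.5104     0.7053]
  [   1.1006     1.9554     0.7539     0.7723]
  [   0.6650     0.3481     1.7055     0.8832]
  [   0.7778     0.4485     0.9328     1.6124]
x = (I − A)⁻¹ d = adj(I−A)·d / det(I−A), with det(I−A) = 0.272575:
  x_1 = (0.461750·50 + 0.211625·400 + 0.139125·230 + 0.192250·300) / 0.272575 = 197.41125 / 0.272575 ≈ 724.25
  x_2 = (0.300000·50 + 0.533000·400 + 0.205500·230 + 0.210500·300) / 0.272575 = 338.615 / 0.272575 ≈ 1242.28
  x_3 = (0.181250·50 + 0.094875·400 + 0.464875·230 + 0.240750·300) / 0.272575 = 226.15875 / 0.272575 ≈ 829.71
  x_4 = (0.212000·50 + 0.122250·400 + 0.254250·230 + 0.439500·300) / 0.272575 = 249.8275 / 0.272575 ≈ 916.55

x_2 = 1242.28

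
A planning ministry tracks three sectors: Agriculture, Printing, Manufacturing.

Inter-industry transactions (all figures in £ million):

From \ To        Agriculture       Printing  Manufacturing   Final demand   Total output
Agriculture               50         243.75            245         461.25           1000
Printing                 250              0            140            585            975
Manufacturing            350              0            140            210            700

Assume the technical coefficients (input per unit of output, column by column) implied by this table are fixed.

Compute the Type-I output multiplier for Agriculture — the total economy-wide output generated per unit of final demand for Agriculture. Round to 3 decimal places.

Technical coefficients a_ij = z_ij / X_j:
  a_AA = 50/1000 = 0.05, a_PA = 250/1000 = 0.25, a_MA = 350/1000 = 0.35
  a_AP = 243.75/975 = 0.25, a_PP = 0/975 = 0.00, a_MP = 0/975 = 0.00
  a_AM = 245/700 = 0.35, a_PM = 140/700 = 0.20, a_MM = 140/700 = 0.20
I − A =
  [   0.95    -0.25    -0.35]
  [  -0.25     1.00    -0.20]
  [  -0.35     0.00     0.80]
Cofactors of I−A, C_ij = (−1)^(i+j)·(minor ij) (rows/columns in the sector order above):
  C_11 = (1.00)(0.80) − (-0.20)(0.00) = 0.8000
  C_12 = −[(-0.25)(0.80) − (-0.20)(-0.35)] = 0.2700
  C_13 = (-0.25)(0.00) − (1.00)(-0.35) = 0.3500
  C_21 = −[(-0.25)(0.80) − (-0.35)(0.00)] = 0.2000
  C_22 = (0.95)(0.80) − (-0.35)(-0.35) = 0.6375
  C_23 = −[(0.95)(0.00) − (-0.25)(-0.35)] = 0.0875
  C_31 = (-0.25)(-0.20) − (-0.35)(1.00) = 0.4000
  C_32 = −[(0.95)(-0.20) − (-0.35)(-0.25)] = 0.2775
  C_33 = (0.95)(1.00) − (-0.25)(-0.25) = 0.8875
det(I−A) = Σ_j (I−A)_1j·C_1j = (0.95)(0.8000) + (-0.25)(0.2700) + (-0.35)(0.3500) = 0.5700
adj(I−A) = Cᵀ =
  [ 0.8000   0.2000   0.4000]
  [ 0.2700   0.6375   0.2775]
  [ 0.3500   0.0875   0.8875]
(I − A)⁻¹ = adj(I−A) / det(I−A) ≈
  [   1.4035     0.3509     0.7018]
  [   0.4737     1.1184     0.4868]
  [   0.6140     0.1535     1.5570]
The output multiplier for sector j is the column-j sum of the Leontief inverse (I − A)⁻¹ = adj(I−A) / det(I−A).
Column A of adj(I−A): (0.8000, 0.2700, 0.3500); det(I−A) = 0.5700.
m_A = (0.8000 + 0.2700 + 0.3500) / 0.5700 = 1.42 / 0.5700 ≈ 2.491.

m_A = 2.491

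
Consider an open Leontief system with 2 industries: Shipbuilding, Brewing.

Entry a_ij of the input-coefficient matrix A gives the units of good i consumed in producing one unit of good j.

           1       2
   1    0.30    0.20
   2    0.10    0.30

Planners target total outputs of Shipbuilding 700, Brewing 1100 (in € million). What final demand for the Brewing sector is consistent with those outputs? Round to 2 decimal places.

I − A =
  [   0.70    -0.20]
  [  -0.10     0.70]
d = (I − A) x:
  d_1 = (+0.70)·700 + (-0.20)·1100 = 270.00
  d_2 = (-0.10)·700 + (+0.70)·1100 = 700.00

d_2 = 700.00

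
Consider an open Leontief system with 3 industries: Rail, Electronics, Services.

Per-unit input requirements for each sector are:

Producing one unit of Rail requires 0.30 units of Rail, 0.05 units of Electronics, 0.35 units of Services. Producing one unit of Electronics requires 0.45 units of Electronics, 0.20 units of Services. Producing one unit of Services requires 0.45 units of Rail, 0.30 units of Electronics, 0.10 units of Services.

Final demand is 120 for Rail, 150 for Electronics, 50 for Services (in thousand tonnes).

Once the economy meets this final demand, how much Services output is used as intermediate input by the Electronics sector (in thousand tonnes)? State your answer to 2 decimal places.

I − A =
  [   0.70     0.00    -0.45]
  [  -0.05     0.55    -0.30]
  [  -0.35    -0.20     0.90]
Cofactors of I−A, C_ij = (−1)^(i+j)·(minor ij) (rows/columns in the sector order above):
  C_11 = (0.55)(0.90) − (-0.30)(-0.20) = 0.4350
  C_12 = −[(-0.05)(0.90) − (-0.30)(-0.35)] = 0.1500
  C_13 = (-0.05)(-0.20) − (0.55)(-0.35) = 0.2025
  C_21 = −[(0.00)(0.90) − (-0.45)(-0.20)] = 0.0900
  C_22 = (0.70)(0.90) − (-0.45)(-0.35) = 0.4725
  C_23 = −[(0.70)(-0.20) − (0.00)(-0.35)] = 0.1400
  C_31 = (0.00)(-0.30) − (-0.45)(0.55) = 0.2475
  C_32 = −[(0.70)(-0.30) − (-0.45)(-0.05)] = 0.2325
  C_33 = (0.70)(0.55) − (0.00)(-0.05) = 0.3850
det(I−A) = Σ_j (I−A)_1j·C_1j = (0.70)(0.4350) + (0.00)(0.1500) + (-0.45)(0.2025) = 0.213375
adj(I−A) = Cᵀ =
  [ 0.4350   0.0900   0.2475]
  [ 0.1500   0.4725   0.2325]
  [ 0.2025   0.1400   0.3850]
(I − A)⁻¹ = adj(I−A) / det(I−A) ≈
  [   2.0387     0.4218     1.1599]
  [   0.7030     2.2144     1.0896]
  [   0.9490     0.6561     1.8043]
First solve x = (I − A)⁻¹ d = adj(I−A)·d / det(I−A); in particular x_2 = (0.1500·120 + 0.4725·150 + 0.2325·50) / 0.213375 = 100.50 / 0.213375 ≈ 471.0018.
Intermediate flow from 3 to 2: z_32 = a_32 · x_2 = 0.20 × 100.50 / 0.213375 = 20.10 / 0.213375 ≈ 94.20.

z_32 = 94.20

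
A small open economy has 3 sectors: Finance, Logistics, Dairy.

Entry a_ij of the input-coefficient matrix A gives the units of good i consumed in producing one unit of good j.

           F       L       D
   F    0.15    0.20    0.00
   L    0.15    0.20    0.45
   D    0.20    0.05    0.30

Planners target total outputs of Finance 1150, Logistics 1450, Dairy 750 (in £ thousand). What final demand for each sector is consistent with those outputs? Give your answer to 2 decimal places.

d_F = 687.50, d_L = 650.00, d_D = 222.50

I − A =
  [   0.85    -0.20     0.00]
  [  -0.15     0.80    -0.45]
  [  -0.20    -0.05     0.70]
d = (I − A) x:
  d_F = (+0.85)·1150 + (-0.20)·1450 + (+0.00)·750 = 687.50
  d_L = (-0.15)·1150 + (+0.80)·1450 + (-0.45)·750 = 650.00
  d_D = (-0.20)·1150 + (-0.05)·1450 + (+0.70)·750 = 222.50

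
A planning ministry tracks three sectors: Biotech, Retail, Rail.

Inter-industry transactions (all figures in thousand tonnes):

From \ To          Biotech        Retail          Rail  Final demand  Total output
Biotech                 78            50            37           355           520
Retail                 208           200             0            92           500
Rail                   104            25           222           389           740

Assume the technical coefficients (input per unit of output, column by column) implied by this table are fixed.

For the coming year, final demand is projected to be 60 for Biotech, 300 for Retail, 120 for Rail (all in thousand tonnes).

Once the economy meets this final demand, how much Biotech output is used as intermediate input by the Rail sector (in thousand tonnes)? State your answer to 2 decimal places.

z_13 = 12.97

Technical coefficients a_ij = z_ij / X_j:
  a_11 = 78/520 = 0.15, a_21 = 208/520 = 0.40, a_31 = 104/520 = 0.20
  a_12 = 50/500 = 0.10, a_22 = 200/500 = 0.40, a_32 = 25/500 = 0.05
  a_13 = 37/740 = 0.05, a_23 = 0/740 = 0.00, a_33 = 222/740 = 0.30
I − A =
  [   0.85    -0.10    -0.05]
  [  -0.40     0.60     0.00]
  [  -0.20    -0.05     0.70]
Cofactors of I−A, C_ij = (−1)^(i+j)·(minor ij) (rows/columns in the sector order above):
  C_11 = (0.60)(0.70) − (0.00)(-0.05) = 0.4200
  C_12 = −[(-0.40)(0.70) − (0.00)(-0.20)] = 0.2800
  C_13 = (-0.40)(-0.05) − (0.60)(-0.20) = 0.1400
  C_21 = −[(-0.10)(0.70) − (-0.05)(-0.05)] = 0.0725
  C_22 = (0.85)(0.70) − (-0.05)(-0.20) = 0.5850
  C_23 = −[(0.85)(-0.05) − (-0.10)(-0.20)] = 0.0625
  C_31 = (-0.10)(0.00) − (-0.05)(0.60) = 0.0300
  C_32 = −[(0.85)(0.00) − (-0.05)(-0.40)] = 0.0200
  C_33 = (0.85)(0.60) − (-0.10)(-0.40) = 0.4700
det(I−A) = Σ_j (I−A)_1j·C_1j = (0.85)(0.4200) + (-0.10)(0.2800) + (-0.05)(0.1400) = 0.3220
adj(I−A) = Cᵀ =
  [ 0.4200   0.0725   0.0300]
  [ 0.2800   0.5850   0.0200]
  [ 0.1400   0.0625   0.4700]
(I − A)⁻¹ = adj(I−A) / det(I−A) ≈
  [   1.3043     0.2252     0.0932]
  [   0.8696     1.8168     0.0621]
  [   0.4348     0.1941     1.4596]
First solve x = (I − A)⁻¹ d = adj(I−A)·d / det(I−A); in particular x_3 = (0.1400·60 + 0.0625·300 + 0.4700·120) / 0.3220 = 83.55 / 0.3220 ≈ 259.4720.
Intermediate flow from 1 to 3: z_13 = a_13 · x_3 = 0.05 × 83.55 / 0.3220 = 4.1775 / 0.3220 ≈ 12.97.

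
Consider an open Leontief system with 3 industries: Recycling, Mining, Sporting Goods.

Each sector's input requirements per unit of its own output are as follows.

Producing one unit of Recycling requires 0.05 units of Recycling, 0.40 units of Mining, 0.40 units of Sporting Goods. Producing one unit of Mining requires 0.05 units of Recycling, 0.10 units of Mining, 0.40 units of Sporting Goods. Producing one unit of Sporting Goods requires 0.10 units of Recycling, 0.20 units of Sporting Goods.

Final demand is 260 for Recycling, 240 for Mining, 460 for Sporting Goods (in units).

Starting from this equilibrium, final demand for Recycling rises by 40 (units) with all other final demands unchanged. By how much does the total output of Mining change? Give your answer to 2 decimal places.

I − A =
  [   0.95    -0.05    -0.10]
  [  -0.40     0.90     0.00]
  [  -0.40    -0.40     0.80]
Cofactors of I−A, C_ij = (−1)^(i+j)·(minor ij) (rows/columns in the sector order above):
  C_11 = (0.90)(0.80) − (0.00)(-0.40) = 0.7200
  C_12 = −[(-0.40)(0.80) − (0.00)(-0.40)] = 0.3200
  C_13 = (-0.40)(-0.40) − (0.90)(-0.40) = 0.5200
  C_21 = −[(-0.05)(0.80) − (-0.10)(-0.40)] = 0.0800
  C_22 = (0.95)(0.80) − (-0.10)(-0.40) = 0.7200
  C_23 = −[(0.95)(-0.40) − (-0.05)(-0.40)] = 0.4000
  C_31 = (-0.05)(0.00) − (-0.10)(0.90) = 0.0900
  C_32 = −[(0.95)(0.00) − (-0.10)(-0.40)] = 0.0400
  C_33 = (0.95)(0.90) − (-0.05)(-0.40) = 0.8350
det(I−A) = Σ_j (I−A)_1j·C_1j = (0.95)(0.7200) + (-0.05)(0.3200) + (-0.10)(0.5200) = 0.6160
adj(I−A) = Cᵀ =
  [ 0.7200   0.0800   0.0900]
  [ 0.3200   0.7200   0.0400]
  [ 0.5200   0.4000   0.8350]
(I − A)⁻¹ = adj(I−A) / det(I−A) ≈
  [   1.1688     0.1299     0.1461]
  [   0.5195     1.1688     0.0649]
  [   0.8442     0.6494     1.3555]
Δx = (I − A)⁻¹ Δd with Δd having +40 in the Recycling component and 0 elsewhere.
So Δx_M = L_MR · (+40), where L_MR = adj(I−A)_MR / det(I−A) = 0.3200 / 0.6160.
Δx_M = 0.3200 × (+40) / 0.6160 = 12.80 / 0.6160 ≈ 20.78.

Δx_M = 20.78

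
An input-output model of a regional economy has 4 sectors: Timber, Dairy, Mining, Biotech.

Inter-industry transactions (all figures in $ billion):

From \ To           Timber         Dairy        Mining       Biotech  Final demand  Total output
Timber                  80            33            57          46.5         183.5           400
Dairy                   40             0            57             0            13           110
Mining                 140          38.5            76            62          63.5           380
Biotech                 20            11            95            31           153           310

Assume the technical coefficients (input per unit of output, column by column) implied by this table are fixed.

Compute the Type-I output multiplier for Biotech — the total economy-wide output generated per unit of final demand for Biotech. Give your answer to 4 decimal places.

m_B = 2.3626

Technical coefficients a_ij = z_ij / X_j:
  a_TT = 80/400 = 0.20, a_DT = 40/400 = 0.10, a_MT = 140/400 = 0.35, a_BT = 20/400 = 0.05
  a_TD = 33/110 = 0.30, a_DD = 0/110 = 0.00, a_MD = 38.5/110 = 0.35, a_BD = 11/110 = 0.10
  a_TM = 57/380 = 0.15, a_DM = 57/380 = 0.15, a_MM = 76/380 = 0.20, a_BM = 95/380 = 0.25
  a_TB = 46.5/310 = 0.15, a_DB = 0/310 = 0.00, a_MB = 62/310 = 0.20, a_BB = 31/310 = 0.10
I − A =
  [   0.80    -0.30    -0.15    -0.15]
  [  -0.10     1.00    -0.15     0.00]
  [  -0.35    -0.35     0.80    -0.20]
  [  -0.05    -0.10    -0.25     0.90]
Compute the cofactors C_ij = (−1)^(i+j)·(3×3 minor ij) of I−A; the adjugate is their transpose:
adj(I−A) = Cᵀ =
  [ 0.619750   0.276375   0.215250   0.151125]
  [ 0.115750   0.468125   0.124125   0.046875]
  [ 0.358500   0.368125   0.684000   0.211750]
  [ 0.146875   0.169625   0.215750   0.500500]
det(I−A) = Σ_j (I−A)_1j·C_1j = (0.80)(0.619750) + (-0.30)(0.115750) + (-0.15)(0.358500) + (-0.15)(0.146875) = 0.38526875
(I − A)⁻¹ = adj(I−A) / det(I−A) ≈
  [   1.60862     0.71736     0.55870     0.39226]
  [   0.30044     1.21506     0.32218     0.12167]
  [   0.93052     0.95550     1.77538     0.54962]
  [   0.38123     0.44028     0.56000     1.29909]
The output multiplier for sector j is the column-j sum of the Leontief inverse (I − A)⁻¹ = adj(I−A) / det(I−A).
Column B of adj(I−A): (0.151125, 0.046875, 0.211750, 0.500500); det(I−A) = 0.38526875.
m_B = (0.151125 + 0.046875 + 0.211750 + 0.500500) / 0.38526875 = 0.91025 / 0.38526875 ≈ 2.3626.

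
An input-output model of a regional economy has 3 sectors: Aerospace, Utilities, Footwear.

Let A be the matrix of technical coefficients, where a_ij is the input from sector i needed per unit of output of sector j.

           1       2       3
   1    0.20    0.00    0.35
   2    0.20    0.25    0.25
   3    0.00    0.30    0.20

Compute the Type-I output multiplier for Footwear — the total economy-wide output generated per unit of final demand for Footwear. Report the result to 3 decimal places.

I − A =
  [   0.80     0.00    -0.35]
  [  -0.20     0.75    -0.25]
  [   0.00    -0.30     0.80]
Cofactors of I−A, C_ij = (−1)^(i+j)·(minor ij) (rows/columns in the sector order above):
  C_11 = (0.75)(0.80) − (-0.25)(-0.30) = 0.5250
  C_12 = −[(-0.20)(0.80) − (-0.25)(0.00)] = 0.1600
  C_13 = (-0.20)(-0.30) − (0.75)(0.00) = 0.0600
  C_21 = −[(0.00)(0.80) − (-0.35)(-0.30)] = 0.1050
  C_22 = (0.80)(0.80) − (-0.35)(0.00) = 0.6400
  C_23 = −[(0.80)(-0.30) − (0.00)(0.00)] = 0.2400
  C_31 = (0.00)(-0.25) − (-0.35)(0.75) = 0.2625
  C_32 = −[(0.80)(-0.25) − (-0.35)(-0.20)] = 0.2700
  C_33 = (0.80)(0.75) − (0.00)(-0.20) = 0.6000
det(I−A) = Σ_j (I−A)_1j·C_1j = (0.80)(0.5250) + (0.00)(0.1600) + (-0.35)(0.0600) = 0.3990
adj(I−A) = Cᵀ =
  [ 0.5250   0.1050   0.2625]
  [ 0.1600   0.6400   0.2700]
  [ 0.0600   0.2400   0.6000]
(I − A)⁻¹ = adj(I−A) / det(I−A) ≈
  [   1.3158     0.2632     0.6579]
  [   0.4010     1.6040     0.6767]
  [   0.1504     0.6015     1.5038]
The output multiplier for sector j is the column-j sum of the Leontief inverse (I − A)⁻¹ = adj(I−A) / det(I−A).
Column 3 of adj(I−A): (0.2625, 0.2700, 0.6000); det(I−A) = 0.3990.
m_3 = (0.2625 + 0.2700 + 0.6000) / 0.3990 = 1.1325 / 0.3990 ≈ 2.838.

m_3 = 2.838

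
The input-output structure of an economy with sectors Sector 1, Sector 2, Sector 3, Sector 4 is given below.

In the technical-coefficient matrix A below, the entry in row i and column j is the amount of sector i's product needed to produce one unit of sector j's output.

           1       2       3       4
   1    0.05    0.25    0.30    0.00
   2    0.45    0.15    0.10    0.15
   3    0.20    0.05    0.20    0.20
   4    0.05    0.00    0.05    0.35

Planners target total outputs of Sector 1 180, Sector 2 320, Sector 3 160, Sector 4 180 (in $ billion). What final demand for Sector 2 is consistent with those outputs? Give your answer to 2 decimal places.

d_2 = 148.00

I − A =
  [   0.95    -0.25    -0.30     0.00]
  [  -0.45     0.85    -0.10    -0.15]
  [  -0.20    -0.05     0.80    -0.20]
  [  -0.05     0.00    -0.05     0.65]
d = (I − A) x:
  d_1 = (+0.95)·180 + (-0.25)·320 + (-0.30)·160 + (+0.00)·180 = 43.00
  d_2 = (-0.45)·180 + (+0.85)·320 + (-0.10)·160 + (-0.15)·180 = 148.00
  d_3 = (-0.20)·180 + (-0.05)·320 + (+0.80)·160 + (-0.20)·180 = 40.00
  d_4 = (-0.05)·180 + (+0.00)·320 + (-0.05)·160 + (+0.65)·180 = 100.00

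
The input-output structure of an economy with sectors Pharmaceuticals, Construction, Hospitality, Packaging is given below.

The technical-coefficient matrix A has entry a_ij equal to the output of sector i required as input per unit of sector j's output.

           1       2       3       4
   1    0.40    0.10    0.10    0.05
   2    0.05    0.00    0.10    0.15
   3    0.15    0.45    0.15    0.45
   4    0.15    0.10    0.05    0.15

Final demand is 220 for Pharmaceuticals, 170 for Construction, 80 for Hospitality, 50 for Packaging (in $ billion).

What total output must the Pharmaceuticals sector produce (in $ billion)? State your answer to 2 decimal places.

I − A =
  [   0.60    -0.10    -0.10    -0.05]
  [  -0.05     1.00    -0.10    -0.15]
  [  -0.15    -0.45     0.85    -0.45]
  [  -0.15    -0.10    -0.05     0.85]
Compute the cofactors C_ij = (−1)^(i+j)·(3×3 minor ij) of I−A; the adjugate is their transpose:
adj(I−A) = Cᵀ =
  [ 0.641125   0.118125   0.095750   0.109250]
  [ 0.074750   0.393750   0.061375   0.106375]
  [ 0.224250   0.273375   0.486750   0.319125]
  [ 0.135125   0.083250   0.052750   0.460000]
det(I−A) = Σ_j (I−A)_1j·C_1j = (0.60)(0.641125) + (-0.10)(0.074750) + (-0.10)(0.224250) + (-0.05)(0.135125) = 0.34801875
(I − A)⁻¹ = adj(I−A) / det(I−A) ≈
  [   1.8422     0.3394     0.2751     0.3139]
  [   0.2148     1.1314     0.1764     0.3057]
  [   0.6444     0.7855     1.3986     0.9170]
  [   0.3883     0.2392     0.1516     1.3218]
x = (I − A)⁻¹ d = adj(I−A)·d / det(I−A), with det(I−A) = 0.34801875:
  x_1 = (0.641125·220 + 0.118125·170 + 0.095750·80 + 0.109250·50) / 0.34801875 = 174.25125 / 0.34801875 ≈ 500.70
  x_2 = (0.074750·220 + 0.393750·170 + 0.061375·80 + 0.106375·50) / 0.34801875 = 93.61125 / 0.34801875 ≈ 268.98
  x_3 = (0.224250·220 + 0.273375·170 + 0.486750·80 + 0.319125·50) / 0.34801875 = 150.705 / 0.34801875 ≈ 433.04
  x_4 = (0.135125·220 + 0.083250·170 + 0.052750·80 + 0.460000·50) / 0.34801875 = 71.10 / 0.34801875 ≈ 204.30

x_1 = 500.70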